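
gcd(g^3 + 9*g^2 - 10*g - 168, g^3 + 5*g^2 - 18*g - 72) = g^2 + 2*g - 24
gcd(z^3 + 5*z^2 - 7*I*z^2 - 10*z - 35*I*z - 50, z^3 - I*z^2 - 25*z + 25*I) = z + 5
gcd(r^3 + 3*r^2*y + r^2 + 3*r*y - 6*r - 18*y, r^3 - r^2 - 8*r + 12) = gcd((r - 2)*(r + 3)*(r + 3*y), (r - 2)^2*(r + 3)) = r^2 + r - 6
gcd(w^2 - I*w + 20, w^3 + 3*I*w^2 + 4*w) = w + 4*I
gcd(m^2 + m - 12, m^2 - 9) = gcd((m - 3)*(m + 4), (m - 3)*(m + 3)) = m - 3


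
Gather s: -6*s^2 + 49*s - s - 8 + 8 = -6*s^2 + 48*s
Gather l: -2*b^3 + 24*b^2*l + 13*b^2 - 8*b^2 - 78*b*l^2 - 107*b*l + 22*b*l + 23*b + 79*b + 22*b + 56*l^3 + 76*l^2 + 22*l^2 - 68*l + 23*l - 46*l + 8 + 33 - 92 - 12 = -2*b^3 + 5*b^2 + 124*b + 56*l^3 + l^2*(98 - 78*b) + l*(24*b^2 - 85*b - 91) - 63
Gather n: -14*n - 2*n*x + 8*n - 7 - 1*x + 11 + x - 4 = n*(-2*x - 6)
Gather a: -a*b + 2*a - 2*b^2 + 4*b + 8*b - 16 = a*(2 - b) - 2*b^2 + 12*b - 16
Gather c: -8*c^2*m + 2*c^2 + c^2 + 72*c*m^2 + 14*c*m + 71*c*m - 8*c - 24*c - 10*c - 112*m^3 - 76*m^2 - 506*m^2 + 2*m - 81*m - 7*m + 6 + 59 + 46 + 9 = c^2*(3 - 8*m) + c*(72*m^2 + 85*m - 42) - 112*m^3 - 582*m^2 - 86*m + 120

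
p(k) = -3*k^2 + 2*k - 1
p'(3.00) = -16.00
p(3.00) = -22.00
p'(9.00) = -52.00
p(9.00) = -226.00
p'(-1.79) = 12.74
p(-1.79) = -14.19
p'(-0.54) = 5.24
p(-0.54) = -2.95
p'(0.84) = -3.04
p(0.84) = -1.44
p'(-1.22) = 9.32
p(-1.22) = -7.91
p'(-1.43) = 10.58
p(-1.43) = -9.99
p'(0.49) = -0.94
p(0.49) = -0.74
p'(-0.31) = 3.86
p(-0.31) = -1.91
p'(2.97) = -15.82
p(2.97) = -21.52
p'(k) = 2 - 6*k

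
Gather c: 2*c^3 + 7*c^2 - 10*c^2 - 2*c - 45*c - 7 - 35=2*c^3 - 3*c^2 - 47*c - 42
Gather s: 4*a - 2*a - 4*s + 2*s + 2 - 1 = 2*a - 2*s + 1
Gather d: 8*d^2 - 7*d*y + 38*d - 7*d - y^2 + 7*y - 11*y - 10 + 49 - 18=8*d^2 + d*(31 - 7*y) - y^2 - 4*y + 21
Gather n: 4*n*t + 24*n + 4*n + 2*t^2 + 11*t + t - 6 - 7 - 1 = n*(4*t + 28) + 2*t^2 + 12*t - 14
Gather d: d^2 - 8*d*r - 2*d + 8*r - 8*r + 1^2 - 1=d^2 + d*(-8*r - 2)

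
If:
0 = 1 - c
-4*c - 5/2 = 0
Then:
No Solution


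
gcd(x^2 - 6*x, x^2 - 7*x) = x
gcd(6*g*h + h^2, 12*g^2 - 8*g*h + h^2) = 1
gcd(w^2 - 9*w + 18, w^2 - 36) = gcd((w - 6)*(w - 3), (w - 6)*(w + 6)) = w - 6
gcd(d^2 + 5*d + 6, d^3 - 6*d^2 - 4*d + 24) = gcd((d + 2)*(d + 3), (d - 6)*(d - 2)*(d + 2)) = d + 2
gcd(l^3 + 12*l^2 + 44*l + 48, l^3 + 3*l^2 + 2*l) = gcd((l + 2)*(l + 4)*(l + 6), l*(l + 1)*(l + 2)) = l + 2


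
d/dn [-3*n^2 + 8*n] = 8 - 6*n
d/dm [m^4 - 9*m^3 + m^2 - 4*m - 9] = 4*m^3 - 27*m^2 + 2*m - 4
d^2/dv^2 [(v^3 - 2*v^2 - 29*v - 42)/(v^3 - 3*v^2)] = 2*(v^4 - 87*v^3 + 9*v^2 + 747*v - 1134)/(v^4*(v^3 - 9*v^2 + 27*v - 27))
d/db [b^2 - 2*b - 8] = 2*b - 2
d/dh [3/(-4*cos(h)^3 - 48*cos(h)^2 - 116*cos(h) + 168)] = 3*(3*sin(h)^2 - 24*cos(h) - 32)*sin(h)/(4*(cos(h)^3 + 12*cos(h)^2 + 29*cos(h) - 42)^2)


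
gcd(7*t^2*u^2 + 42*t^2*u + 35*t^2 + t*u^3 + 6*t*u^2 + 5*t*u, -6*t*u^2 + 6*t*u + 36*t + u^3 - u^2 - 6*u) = 1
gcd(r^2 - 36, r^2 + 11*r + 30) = r + 6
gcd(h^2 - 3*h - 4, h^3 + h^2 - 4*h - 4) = h + 1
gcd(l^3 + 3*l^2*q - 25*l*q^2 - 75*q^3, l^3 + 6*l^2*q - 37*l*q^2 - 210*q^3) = l + 5*q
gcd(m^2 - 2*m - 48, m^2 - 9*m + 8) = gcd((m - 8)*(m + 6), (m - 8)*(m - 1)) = m - 8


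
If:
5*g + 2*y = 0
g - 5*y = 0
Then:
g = 0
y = 0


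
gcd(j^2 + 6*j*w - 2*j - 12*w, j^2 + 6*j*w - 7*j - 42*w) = j + 6*w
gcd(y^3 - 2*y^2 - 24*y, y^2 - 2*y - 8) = 1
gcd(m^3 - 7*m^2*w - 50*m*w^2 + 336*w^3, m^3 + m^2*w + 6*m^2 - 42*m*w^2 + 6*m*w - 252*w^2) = -m^2 - m*w + 42*w^2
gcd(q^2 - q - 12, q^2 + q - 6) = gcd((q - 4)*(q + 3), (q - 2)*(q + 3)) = q + 3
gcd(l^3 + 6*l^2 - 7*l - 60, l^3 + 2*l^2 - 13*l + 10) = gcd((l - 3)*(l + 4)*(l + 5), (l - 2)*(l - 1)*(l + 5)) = l + 5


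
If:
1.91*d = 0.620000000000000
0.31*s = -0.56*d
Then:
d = 0.32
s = -0.59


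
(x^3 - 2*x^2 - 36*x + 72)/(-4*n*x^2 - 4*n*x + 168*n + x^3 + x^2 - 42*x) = (x^2 + 4*x - 12)/(-4*n*x - 28*n + x^2 + 7*x)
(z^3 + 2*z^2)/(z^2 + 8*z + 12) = z^2/(z + 6)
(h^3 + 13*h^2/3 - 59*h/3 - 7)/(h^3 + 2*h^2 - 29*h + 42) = (h + 1/3)/(h - 2)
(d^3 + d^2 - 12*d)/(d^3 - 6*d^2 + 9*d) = (d + 4)/(d - 3)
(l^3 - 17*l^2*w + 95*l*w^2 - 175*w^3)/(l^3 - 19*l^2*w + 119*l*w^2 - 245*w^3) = (-l + 5*w)/(-l + 7*w)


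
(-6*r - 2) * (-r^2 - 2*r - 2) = 6*r^3 + 14*r^2 + 16*r + 4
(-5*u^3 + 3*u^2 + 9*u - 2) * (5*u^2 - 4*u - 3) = -25*u^5 + 35*u^4 + 48*u^3 - 55*u^2 - 19*u + 6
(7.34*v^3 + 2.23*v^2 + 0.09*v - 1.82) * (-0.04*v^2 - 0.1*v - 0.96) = -0.2936*v^5 - 0.8232*v^4 - 7.273*v^3 - 2.077*v^2 + 0.0956*v + 1.7472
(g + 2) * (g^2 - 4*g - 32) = g^3 - 2*g^2 - 40*g - 64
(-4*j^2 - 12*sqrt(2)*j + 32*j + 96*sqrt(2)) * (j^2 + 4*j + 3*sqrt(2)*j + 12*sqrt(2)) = -4*j^4 - 24*sqrt(2)*j^3 + 16*j^3 + 56*j^2 + 96*sqrt(2)*j^2 + 288*j + 768*sqrt(2)*j + 2304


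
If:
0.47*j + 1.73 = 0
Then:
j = -3.68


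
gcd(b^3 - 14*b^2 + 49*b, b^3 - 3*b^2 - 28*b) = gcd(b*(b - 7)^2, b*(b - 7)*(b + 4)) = b^2 - 7*b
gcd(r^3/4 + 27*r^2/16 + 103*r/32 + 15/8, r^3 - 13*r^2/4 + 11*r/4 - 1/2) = 1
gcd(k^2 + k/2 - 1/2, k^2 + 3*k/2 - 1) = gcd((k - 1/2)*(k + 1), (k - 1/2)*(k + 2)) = k - 1/2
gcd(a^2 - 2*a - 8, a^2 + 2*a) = a + 2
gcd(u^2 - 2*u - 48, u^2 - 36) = u + 6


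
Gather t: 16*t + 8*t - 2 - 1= 24*t - 3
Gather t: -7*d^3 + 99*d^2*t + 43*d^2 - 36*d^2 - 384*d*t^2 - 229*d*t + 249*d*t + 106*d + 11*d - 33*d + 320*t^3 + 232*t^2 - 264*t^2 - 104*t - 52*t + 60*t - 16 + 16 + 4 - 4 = -7*d^3 + 7*d^2 + 84*d + 320*t^3 + t^2*(-384*d - 32) + t*(99*d^2 + 20*d - 96)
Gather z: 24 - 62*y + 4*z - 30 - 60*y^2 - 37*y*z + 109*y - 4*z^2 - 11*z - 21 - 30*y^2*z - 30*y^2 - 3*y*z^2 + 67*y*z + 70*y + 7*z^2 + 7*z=-90*y^2 + 117*y + z^2*(3 - 3*y) + z*(-30*y^2 + 30*y) - 27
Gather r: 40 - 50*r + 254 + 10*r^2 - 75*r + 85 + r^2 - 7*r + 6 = 11*r^2 - 132*r + 385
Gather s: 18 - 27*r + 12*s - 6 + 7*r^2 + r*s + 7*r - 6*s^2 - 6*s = 7*r^2 - 20*r - 6*s^2 + s*(r + 6) + 12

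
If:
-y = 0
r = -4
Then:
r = -4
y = 0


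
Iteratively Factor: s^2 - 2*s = (s - 2)*(s)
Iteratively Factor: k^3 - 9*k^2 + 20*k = (k - 4)*(k^2 - 5*k) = k*(k - 4)*(k - 5)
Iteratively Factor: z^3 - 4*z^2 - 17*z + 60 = (z - 3)*(z^2 - z - 20) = (z - 5)*(z - 3)*(z + 4)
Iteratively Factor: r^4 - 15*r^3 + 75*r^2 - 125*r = (r)*(r^3 - 15*r^2 + 75*r - 125) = r*(r - 5)*(r^2 - 10*r + 25) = r*(r - 5)^2*(r - 5)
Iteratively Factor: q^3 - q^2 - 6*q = (q + 2)*(q^2 - 3*q) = q*(q + 2)*(q - 3)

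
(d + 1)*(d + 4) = d^2 + 5*d + 4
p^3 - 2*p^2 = p^2*(p - 2)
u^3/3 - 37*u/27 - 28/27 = (u/3 + 1/3)*(u - 7/3)*(u + 4/3)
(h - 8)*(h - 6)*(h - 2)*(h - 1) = h^4 - 17*h^3 + 92*h^2 - 172*h + 96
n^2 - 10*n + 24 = (n - 6)*(n - 4)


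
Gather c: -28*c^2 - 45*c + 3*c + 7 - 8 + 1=-28*c^2 - 42*c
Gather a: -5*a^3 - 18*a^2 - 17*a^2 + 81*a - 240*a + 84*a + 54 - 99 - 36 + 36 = -5*a^3 - 35*a^2 - 75*a - 45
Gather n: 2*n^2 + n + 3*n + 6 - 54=2*n^2 + 4*n - 48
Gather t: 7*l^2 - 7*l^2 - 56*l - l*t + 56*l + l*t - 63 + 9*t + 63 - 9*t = 0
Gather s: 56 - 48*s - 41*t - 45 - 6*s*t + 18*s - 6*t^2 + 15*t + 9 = s*(-6*t - 30) - 6*t^2 - 26*t + 20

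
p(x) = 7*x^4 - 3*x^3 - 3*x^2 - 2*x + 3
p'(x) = 28*x^3 - 9*x^2 - 6*x - 2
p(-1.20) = 20.78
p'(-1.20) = -56.14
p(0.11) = 2.74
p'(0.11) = -2.73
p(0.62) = 0.93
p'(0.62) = -2.51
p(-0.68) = 5.41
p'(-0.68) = -10.89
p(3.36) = 740.80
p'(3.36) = 938.36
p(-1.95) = 118.95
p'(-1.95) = -232.14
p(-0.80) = 7.08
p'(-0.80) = -17.30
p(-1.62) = 59.33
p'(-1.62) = -134.94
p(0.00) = 3.00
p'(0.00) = -2.00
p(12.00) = 139515.00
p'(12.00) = 47014.00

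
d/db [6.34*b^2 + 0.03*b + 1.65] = 12.68*b + 0.03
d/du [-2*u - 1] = -2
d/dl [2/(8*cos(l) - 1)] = 16*sin(l)/(8*cos(l) - 1)^2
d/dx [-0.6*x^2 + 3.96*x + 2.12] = 3.96 - 1.2*x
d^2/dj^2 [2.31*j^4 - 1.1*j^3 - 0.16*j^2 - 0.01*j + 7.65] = 27.72*j^2 - 6.6*j - 0.32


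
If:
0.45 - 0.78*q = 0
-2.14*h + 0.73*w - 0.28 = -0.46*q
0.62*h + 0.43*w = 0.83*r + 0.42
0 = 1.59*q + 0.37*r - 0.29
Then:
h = -0.53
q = 0.58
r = -1.70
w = -1.53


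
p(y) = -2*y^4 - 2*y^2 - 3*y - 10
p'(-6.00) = 1749.00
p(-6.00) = -2656.00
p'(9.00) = -5871.00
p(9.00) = -13321.00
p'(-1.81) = 51.68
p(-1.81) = -32.59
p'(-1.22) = 16.41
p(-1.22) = -13.75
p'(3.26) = -293.21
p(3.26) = -266.93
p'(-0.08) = -2.68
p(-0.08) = -9.77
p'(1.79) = -56.04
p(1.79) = -42.31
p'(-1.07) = 11.08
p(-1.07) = -11.70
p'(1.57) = -40.24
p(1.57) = -31.79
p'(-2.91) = 205.78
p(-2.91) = -161.62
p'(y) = -8*y^3 - 4*y - 3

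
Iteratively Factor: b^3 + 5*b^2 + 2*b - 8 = (b + 4)*(b^2 + b - 2) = (b - 1)*(b + 4)*(b + 2)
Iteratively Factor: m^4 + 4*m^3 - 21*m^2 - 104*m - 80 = (m + 4)*(m^3 - 21*m - 20) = (m + 1)*(m + 4)*(m^2 - m - 20) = (m + 1)*(m + 4)^2*(m - 5)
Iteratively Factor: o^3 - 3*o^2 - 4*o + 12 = (o - 2)*(o^2 - o - 6) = (o - 2)*(o + 2)*(o - 3)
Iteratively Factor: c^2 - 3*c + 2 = (c - 2)*(c - 1)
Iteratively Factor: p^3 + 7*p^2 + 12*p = (p + 4)*(p^2 + 3*p) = (p + 3)*(p + 4)*(p)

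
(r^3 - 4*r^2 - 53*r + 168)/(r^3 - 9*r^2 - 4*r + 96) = (r^2 + 4*r - 21)/(r^2 - r - 12)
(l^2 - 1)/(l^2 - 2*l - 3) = (l - 1)/(l - 3)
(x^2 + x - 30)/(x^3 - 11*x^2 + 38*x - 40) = (x + 6)/(x^2 - 6*x + 8)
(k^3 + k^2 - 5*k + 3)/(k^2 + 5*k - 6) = (k^2 + 2*k - 3)/(k + 6)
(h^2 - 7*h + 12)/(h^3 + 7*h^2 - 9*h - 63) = (h - 4)/(h^2 + 10*h + 21)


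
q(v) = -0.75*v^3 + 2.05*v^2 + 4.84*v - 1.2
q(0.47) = 1.45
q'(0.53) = 6.38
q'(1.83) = 4.81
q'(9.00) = -140.51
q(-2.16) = 5.47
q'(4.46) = -21.63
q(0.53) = 1.83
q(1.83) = 9.93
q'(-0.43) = 2.66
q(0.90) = 4.27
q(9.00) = -338.34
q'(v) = -2.25*v^2 + 4.1*v + 4.84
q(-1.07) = -3.11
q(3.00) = 11.52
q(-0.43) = -2.84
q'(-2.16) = -14.51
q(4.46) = -5.37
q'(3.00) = -3.11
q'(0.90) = 6.71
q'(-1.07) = -2.12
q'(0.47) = 6.27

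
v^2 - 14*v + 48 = (v - 8)*(v - 6)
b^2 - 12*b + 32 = (b - 8)*(b - 4)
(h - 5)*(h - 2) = h^2 - 7*h + 10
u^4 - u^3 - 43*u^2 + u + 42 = (u - 7)*(u - 1)*(u + 1)*(u + 6)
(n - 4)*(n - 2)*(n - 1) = n^3 - 7*n^2 + 14*n - 8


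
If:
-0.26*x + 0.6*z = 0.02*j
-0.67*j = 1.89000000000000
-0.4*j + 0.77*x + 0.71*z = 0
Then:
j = -2.82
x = -0.99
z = -0.52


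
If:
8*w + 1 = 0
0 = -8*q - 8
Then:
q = -1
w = -1/8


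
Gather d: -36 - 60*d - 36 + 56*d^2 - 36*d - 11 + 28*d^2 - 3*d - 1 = 84*d^2 - 99*d - 84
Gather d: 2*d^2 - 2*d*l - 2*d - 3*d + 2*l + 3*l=2*d^2 + d*(-2*l - 5) + 5*l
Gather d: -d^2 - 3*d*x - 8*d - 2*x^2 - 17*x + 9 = -d^2 + d*(-3*x - 8) - 2*x^2 - 17*x + 9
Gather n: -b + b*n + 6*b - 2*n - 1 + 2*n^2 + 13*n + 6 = 5*b + 2*n^2 + n*(b + 11) + 5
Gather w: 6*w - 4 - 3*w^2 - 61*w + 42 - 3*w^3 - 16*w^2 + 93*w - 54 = -3*w^3 - 19*w^2 + 38*w - 16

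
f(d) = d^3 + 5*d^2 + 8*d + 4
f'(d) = 3*d^2 + 10*d + 8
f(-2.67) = -0.75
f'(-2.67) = 2.69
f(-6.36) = -101.89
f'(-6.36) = 65.75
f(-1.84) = -0.02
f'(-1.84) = -0.24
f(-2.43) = -0.26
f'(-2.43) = 1.41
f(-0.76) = 0.37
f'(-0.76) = 2.13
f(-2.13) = -0.02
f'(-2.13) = 0.31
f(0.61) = 10.97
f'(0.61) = 15.22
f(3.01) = 100.65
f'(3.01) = 65.28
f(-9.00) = -392.00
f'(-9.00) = 161.00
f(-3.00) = -2.00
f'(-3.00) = 5.00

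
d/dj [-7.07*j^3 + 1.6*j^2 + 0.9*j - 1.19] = -21.21*j^2 + 3.2*j + 0.9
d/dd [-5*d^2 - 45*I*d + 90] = -10*d - 45*I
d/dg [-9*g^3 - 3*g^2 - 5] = 3*g*(-9*g - 2)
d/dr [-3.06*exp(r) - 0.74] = -3.06*exp(r)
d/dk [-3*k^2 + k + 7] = 1 - 6*k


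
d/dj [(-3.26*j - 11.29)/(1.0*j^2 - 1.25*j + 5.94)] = (3.26*j^2 + 22.58*j - 33.4769)/(1.0*j^4 - 2.5*j^3 + 13.4425*j^2 - 14.85*j + 35.2836)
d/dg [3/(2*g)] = -3/(2*g^2)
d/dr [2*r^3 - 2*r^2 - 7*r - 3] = 6*r^2 - 4*r - 7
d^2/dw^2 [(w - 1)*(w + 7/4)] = 2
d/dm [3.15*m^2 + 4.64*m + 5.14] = 6.3*m + 4.64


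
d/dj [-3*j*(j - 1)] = 3 - 6*j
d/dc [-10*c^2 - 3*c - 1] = -20*c - 3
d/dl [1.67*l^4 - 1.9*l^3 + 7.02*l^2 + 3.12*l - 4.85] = 6.68*l^3 - 5.7*l^2 + 14.04*l + 3.12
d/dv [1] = 0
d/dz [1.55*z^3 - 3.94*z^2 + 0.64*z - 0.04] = 4.65*z^2 - 7.88*z + 0.64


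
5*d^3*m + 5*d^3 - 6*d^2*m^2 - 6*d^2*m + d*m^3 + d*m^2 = (-5*d + m)*(-d + m)*(d*m + d)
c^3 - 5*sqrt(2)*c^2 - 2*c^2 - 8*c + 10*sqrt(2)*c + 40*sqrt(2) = (c - 4)*(c + 2)*(c - 5*sqrt(2))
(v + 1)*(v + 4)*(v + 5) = v^3 + 10*v^2 + 29*v + 20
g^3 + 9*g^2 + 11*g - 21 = (g - 1)*(g + 3)*(g + 7)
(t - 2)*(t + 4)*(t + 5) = t^3 + 7*t^2 + 2*t - 40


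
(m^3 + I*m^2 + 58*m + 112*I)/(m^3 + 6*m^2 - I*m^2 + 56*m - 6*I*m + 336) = (m + 2*I)/(m + 6)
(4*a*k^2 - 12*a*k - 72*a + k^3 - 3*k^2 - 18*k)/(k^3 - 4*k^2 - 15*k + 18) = (4*a + k)/(k - 1)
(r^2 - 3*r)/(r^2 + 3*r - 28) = r*(r - 3)/(r^2 + 3*r - 28)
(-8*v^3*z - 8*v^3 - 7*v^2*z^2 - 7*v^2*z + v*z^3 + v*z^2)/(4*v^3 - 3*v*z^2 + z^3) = v*(-8*v*z - 8*v + z^2 + z)/(4*v^2 - 4*v*z + z^2)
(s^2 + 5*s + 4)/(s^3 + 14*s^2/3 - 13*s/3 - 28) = 3*(s + 1)/(3*s^2 + 2*s - 21)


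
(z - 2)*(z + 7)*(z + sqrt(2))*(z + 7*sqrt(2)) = z^4 + 5*z^3 + 8*sqrt(2)*z^3 + 40*sqrt(2)*z^2 - 112*sqrt(2)*z + 70*z - 196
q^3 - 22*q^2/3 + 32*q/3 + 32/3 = (q - 4)^2*(q + 2/3)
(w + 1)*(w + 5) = w^2 + 6*w + 5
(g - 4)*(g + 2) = g^2 - 2*g - 8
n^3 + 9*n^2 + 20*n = n*(n + 4)*(n + 5)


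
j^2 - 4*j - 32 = (j - 8)*(j + 4)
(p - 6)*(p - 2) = p^2 - 8*p + 12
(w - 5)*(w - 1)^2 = w^3 - 7*w^2 + 11*w - 5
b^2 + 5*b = b*(b + 5)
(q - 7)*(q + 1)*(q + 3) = q^3 - 3*q^2 - 25*q - 21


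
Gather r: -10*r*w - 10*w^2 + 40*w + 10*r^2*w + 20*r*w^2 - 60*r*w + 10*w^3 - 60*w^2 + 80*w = 10*r^2*w + r*(20*w^2 - 70*w) + 10*w^3 - 70*w^2 + 120*w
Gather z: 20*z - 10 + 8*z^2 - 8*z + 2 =8*z^2 + 12*z - 8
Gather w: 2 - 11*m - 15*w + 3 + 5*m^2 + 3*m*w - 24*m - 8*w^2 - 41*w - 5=5*m^2 - 35*m - 8*w^2 + w*(3*m - 56)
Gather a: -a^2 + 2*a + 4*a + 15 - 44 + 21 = -a^2 + 6*a - 8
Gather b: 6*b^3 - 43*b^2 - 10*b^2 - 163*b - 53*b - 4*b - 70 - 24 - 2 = 6*b^3 - 53*b^2 - 220*b - 96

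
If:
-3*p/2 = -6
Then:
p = 4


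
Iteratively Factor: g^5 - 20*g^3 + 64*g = (g + 4)*(g^4 - 4*g^3 - 4*g^2 + 16*g) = (g - 4)*(g + 4)*(g^3 - 4*g) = g*(g - 4)*(g + 4)*(g^2 - 4) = g*(g - 4)*(g + 2)*(g + 4)*(g - 2)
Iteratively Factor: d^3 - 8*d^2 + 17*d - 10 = (d - 1)*(d^2 - 7*d + 10) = (d - 2)*(d - 1)*(d - 5)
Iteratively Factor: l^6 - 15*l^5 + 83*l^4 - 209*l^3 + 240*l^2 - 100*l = (l - 2)*(l^5 - 13*l^4 + 57*l^3 - 95*l^2 + 50*l) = (l - 5)*(l - 2)*(l^4 - 8*l^3 + 17*l^2 - 10*l) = (l - 5)*(l - 2)*(l - 1)*(l^3 - 7*l^2 + 10*l) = (l - 5)*(l - 2)^2*(l - 1)*(l^2 - 5*l) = l*(l - 5)*(l - 2)^2*(l - 1)*(l - 5)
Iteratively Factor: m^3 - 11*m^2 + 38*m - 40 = (m - 5)*(m^2 - 6*m + 8) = (m - 5)*(m - 2)*(m - 4)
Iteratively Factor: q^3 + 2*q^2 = (q)*(q^2 + 2*q) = q^2*(q + 2)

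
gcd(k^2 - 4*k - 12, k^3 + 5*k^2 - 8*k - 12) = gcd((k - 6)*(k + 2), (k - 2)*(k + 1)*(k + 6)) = 1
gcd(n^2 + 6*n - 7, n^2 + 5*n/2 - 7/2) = n - 1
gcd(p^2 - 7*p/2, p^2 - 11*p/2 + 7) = p - 7/2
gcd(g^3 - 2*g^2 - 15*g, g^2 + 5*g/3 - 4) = g + 3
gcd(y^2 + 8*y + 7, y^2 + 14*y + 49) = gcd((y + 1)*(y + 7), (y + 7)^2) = y + 7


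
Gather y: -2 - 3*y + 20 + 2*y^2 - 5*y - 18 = 2*y^2 - 8*y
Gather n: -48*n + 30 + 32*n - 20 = 10 - 16*n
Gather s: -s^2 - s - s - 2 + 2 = -s^2 - 2*s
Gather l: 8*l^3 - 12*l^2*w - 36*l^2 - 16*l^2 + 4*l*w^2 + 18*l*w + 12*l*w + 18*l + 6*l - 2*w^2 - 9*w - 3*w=8*l^3 + l^2*(-12*w - 52) + l*(4*w^2 + 30*w + 24) - 2*w^2 - 12*w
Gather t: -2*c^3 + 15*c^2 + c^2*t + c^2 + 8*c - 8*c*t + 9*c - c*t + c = -2*c^3 + 16*c^2 + 18*c + t*(c^2 - 9*c)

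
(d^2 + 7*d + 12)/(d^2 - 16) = (d + 3)/(d - 4)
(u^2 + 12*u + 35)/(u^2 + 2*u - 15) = (u + 7)/(u - 3)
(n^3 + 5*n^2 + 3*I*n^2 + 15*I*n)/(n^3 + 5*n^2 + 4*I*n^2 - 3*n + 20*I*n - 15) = n/(n + I)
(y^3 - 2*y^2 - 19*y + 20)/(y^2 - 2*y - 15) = (y^2 + 3*y - 4)/(y + 3)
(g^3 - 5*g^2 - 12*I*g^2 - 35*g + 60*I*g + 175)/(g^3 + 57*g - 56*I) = (g^2 - 5*g*(1 + I) + 25*I)/(g^2 + 7*I*g + 8)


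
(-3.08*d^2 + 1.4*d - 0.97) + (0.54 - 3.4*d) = -3.08*d^2 - 2.0*d - 0.43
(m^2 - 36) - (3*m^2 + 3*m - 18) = -2*m^2 - 3*m - 18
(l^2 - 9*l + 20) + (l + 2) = l^2 - 8*l + 22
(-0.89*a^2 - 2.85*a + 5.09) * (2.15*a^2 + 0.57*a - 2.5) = -1.9135*a^4 - 6.6348*a^3 + 11.544*a^2 + 10.0263*a - 12.725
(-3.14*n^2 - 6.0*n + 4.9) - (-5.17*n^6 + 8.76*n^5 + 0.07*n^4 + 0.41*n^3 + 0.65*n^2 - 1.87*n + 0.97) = 5.17*n^6 - 8.76*n^5 - 0.07*n^4 - 0.41*n^3 - 3.79*n^2 - 4.13*n + 3.93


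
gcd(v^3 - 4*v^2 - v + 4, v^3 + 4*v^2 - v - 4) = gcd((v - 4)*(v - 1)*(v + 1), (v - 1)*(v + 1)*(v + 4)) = v^2 - 1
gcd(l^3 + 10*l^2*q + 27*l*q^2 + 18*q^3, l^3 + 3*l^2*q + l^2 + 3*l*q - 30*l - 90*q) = l + 3*q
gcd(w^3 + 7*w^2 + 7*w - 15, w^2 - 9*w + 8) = w - 1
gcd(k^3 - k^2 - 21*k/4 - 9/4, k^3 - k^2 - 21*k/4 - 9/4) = k^3 - k^2 - 21*k/4 - 9/4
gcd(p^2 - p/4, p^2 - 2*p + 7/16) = p - 1/4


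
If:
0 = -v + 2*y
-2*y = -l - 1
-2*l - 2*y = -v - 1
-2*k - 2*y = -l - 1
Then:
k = 0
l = 1/2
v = 3/2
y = 3/4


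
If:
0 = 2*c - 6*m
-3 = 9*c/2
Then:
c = -2/3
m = -2/9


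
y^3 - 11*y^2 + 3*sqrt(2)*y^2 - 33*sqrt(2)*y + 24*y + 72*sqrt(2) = (y - 8)*(y - 3)*(y + 3*sqrt(2))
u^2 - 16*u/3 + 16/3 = (u - 4)*(u - 4/3)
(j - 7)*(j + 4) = j^2 - 3*j - 28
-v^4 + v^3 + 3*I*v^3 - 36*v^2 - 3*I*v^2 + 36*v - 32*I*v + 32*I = (v - 8*I)*(v + 4*I)*(-I*v + 1)*(-I*v + I)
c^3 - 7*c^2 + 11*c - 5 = (c - 5)*(c - 1)^2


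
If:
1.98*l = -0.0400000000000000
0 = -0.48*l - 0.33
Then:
No Solution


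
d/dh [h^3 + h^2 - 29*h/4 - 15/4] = 3*h^2 + 2*h - 29/4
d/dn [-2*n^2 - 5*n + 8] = -4*n - 5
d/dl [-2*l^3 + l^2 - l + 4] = -6*l^2 + 2*l - 1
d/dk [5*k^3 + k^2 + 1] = k*(15*k + 2)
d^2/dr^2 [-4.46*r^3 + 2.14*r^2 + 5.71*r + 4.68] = 4.28 - 26.76*r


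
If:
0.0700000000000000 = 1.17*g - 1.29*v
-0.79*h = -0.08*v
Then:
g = 1.1025641025641*v + 0.0598290598290598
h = 0.10126582278481*v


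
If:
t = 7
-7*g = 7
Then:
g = -1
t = 7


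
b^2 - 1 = (b - 1)*(b + 1)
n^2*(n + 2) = n^3 + 2*n^2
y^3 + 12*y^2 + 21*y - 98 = (y - 2)*(y + 7)^2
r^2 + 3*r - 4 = (r - 1)*(r + 4)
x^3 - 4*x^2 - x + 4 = (x - 4)*(x - 1)*(x + 1)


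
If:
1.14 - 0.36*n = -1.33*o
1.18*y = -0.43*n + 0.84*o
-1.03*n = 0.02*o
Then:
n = 0.02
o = -0.85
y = -0.61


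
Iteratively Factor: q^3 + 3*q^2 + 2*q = (q + 2)*(q^2 + q) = q*(q + 2)*(q + 1)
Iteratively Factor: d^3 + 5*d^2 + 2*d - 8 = (d - 1)*(d^2 + 6*d + 8) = (d - 1)*(d + 2)*(d + 4)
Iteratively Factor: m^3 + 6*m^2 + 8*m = (m + 2)*(m^2 + 4*m) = m*(m + 2)*(m + 4)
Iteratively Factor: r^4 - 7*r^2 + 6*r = (r - 2)*(r^3 + 2*r^2 - 3*r) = (r - 2)*(r - 1)*(r^2 + 3*r) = (r - 2)*(r - 1)*(r + 3)*(r)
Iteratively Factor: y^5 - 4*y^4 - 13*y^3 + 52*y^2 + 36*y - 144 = (y + 2)*(y^4 - 6*y^3 - y^2 + 54*y - 72) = (y + 2)*(y + 3)*(y^3 - 9*y^2 + 26*y - 24) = (y - 4)*(y + 2)*(y + 3)*(y^2 - 5*y + 6) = (y - 4)*(y - 3)*(y + 2)*(y + 3)*(y - 2)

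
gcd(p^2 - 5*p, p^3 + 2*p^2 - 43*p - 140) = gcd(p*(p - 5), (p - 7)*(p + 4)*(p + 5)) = 1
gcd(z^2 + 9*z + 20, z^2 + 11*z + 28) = z + 4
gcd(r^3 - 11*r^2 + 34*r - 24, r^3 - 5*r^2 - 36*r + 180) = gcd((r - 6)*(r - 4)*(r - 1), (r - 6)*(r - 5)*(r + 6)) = r - 6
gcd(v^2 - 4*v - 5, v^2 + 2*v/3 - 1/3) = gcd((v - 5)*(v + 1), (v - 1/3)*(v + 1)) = v + 1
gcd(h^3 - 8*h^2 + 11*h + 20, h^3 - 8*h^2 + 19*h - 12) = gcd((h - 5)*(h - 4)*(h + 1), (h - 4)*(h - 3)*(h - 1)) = h - 4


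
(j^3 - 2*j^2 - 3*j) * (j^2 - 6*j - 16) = j^5 - 8*j^4 - 7*j^3 + 50*j^2 + 48*j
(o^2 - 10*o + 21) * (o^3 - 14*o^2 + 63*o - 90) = o^5 - 24*o^4 + 224*o^3 - 1014*o^2 + 2223*o - 1890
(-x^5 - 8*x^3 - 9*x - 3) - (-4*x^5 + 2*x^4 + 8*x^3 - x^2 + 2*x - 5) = 3*x^5 - 2*x^4 - 16*x^3 + x^2 - 11*x + 2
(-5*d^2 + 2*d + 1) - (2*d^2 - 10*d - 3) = -7*d^2 + 12*d + 4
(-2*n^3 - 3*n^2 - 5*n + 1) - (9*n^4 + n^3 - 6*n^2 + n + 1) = -9*n^4 - 3*n^3 + 3*n^2 - 6*n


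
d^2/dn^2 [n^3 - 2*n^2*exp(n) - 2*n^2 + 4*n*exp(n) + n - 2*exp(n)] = -2*n^2*exp(n) - 4*n*exp(n) + 6*n + 2*exp(n) - 4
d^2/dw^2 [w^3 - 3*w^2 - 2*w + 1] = 6*w - 6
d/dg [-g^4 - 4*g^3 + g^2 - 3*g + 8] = -4*g^3 - 12*g^2 + 2*g - 3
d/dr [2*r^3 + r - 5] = 6*r^2 + 1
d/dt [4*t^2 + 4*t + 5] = 8*t + 4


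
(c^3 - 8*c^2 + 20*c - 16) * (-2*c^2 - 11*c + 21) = -2*c^5 + 5*c^4 + 69*c^3 - 356*c^2 + 596*c - 336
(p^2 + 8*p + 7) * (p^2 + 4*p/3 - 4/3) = p^4 + 28*p^3/3 + 49*p^2/3 - 4*p/3 - 28/3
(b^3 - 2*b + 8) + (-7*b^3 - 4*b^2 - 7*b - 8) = -6*b^3 - 4*b^2 - 9*b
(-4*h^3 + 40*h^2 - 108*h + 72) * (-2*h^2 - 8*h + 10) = 8*h^5 - 48*h^4 - 144*h^3 + 1120*h^2 - 1656*h + 720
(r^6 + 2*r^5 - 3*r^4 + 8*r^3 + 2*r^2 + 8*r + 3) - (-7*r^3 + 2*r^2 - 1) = r^6 + 2*r^5 - 3*r^4 + 15*r^3 + 8*r + 4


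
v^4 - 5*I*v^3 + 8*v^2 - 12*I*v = v*(v - 6*I)*(v - I)*(v + 2*I)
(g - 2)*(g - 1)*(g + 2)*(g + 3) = g^4 + 2*g^3 - 7*g^2 - 8*g + 12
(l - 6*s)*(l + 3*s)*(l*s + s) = l^3*s - 3*l^2*s^2 + l^2*s - 18*l*s^3 - 3*l*s^2 - 18*s^3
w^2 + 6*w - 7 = (w - 1)*(w + 7)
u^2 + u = u*(u + 1)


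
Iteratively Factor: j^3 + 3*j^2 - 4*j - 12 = (j + 3)*(j^2 - 4) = (j + 2)*(j + 3)*(j - 2)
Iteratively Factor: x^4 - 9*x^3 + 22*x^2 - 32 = (x + 1)*(x^3 - 10*x^2 + 32*x - 32) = (x - 4)*(x + 1)*(x^2 - 6*x + 8) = (x - 4)^2*(x + 1)*(x - 2)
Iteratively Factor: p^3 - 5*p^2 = (p)*(p^2 - 5*p) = p^2*(p - 5)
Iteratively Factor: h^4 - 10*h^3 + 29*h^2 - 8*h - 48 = (h + 1)*(h^3 - 11*h^2 + 40*h - 48) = (h - 4)*(h + 1)*(h^2 - 7*h + 12) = (h - 4)*(h - 3)*(h + 1)*(h - 4)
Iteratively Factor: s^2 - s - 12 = (s + 3)*(s - 4)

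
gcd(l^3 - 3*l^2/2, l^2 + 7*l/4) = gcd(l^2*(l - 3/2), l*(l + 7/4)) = l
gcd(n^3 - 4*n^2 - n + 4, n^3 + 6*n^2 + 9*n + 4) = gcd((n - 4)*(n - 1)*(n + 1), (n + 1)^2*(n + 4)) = n + 1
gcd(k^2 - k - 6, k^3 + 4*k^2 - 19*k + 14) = 1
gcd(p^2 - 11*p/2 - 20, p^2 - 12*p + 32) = p - 8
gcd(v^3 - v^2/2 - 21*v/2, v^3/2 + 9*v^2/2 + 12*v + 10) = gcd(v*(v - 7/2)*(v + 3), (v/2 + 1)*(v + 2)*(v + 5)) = 1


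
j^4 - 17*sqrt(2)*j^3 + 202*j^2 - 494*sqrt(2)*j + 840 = (j - 7*sqrt(2))*(j - 5*sqrt(2))*(j - 3*sqrt(2))*(j - 2*sqrt(2))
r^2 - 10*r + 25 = (r - 5)^2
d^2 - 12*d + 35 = (d - 7)*(d - 5)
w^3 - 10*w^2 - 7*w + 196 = (w - 7)^2*(w + 4)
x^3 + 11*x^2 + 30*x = x*(x + 5)*(x + 6)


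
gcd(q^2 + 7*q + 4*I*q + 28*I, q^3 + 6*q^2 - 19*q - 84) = q + 7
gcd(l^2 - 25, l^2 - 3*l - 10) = l - 5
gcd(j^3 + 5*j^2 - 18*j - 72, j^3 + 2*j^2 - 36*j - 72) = j + 6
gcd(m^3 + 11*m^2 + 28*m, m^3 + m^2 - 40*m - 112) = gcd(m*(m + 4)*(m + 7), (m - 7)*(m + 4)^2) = m + 4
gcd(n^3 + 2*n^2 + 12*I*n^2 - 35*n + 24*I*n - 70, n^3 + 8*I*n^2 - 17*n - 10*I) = n + 5*I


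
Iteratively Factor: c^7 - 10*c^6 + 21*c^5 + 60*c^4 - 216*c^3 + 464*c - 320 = (c - 1)*(c^6 - 9*c^5 + 12*c^4 + 72*c^3 - 144*c^2 - 144*c + 320) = (c - 2)*(c - 1)*(c^5 - 7*c^4 - 2*c^3 + 68*c^2 - 8*c - 160) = (c - 4)*(c - 2)*(c - 1)*(c^4 - 3*c^3 - 14*c^2 + 12*c + 40) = (c - 4)*(c - 2)*(c - 1)*(c + 2)*(c^3 - 5*c^2 - 4*c + 20) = (c - 4)*(c - 2)^2*(c - 1)*(c + 2)*(c^2 - 3*c - 10) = (c - 4)*(c - 2)^2*(c - 1)*(c + 2)^2*(c - 5)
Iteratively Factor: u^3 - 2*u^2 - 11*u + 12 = (u - 4)*(u^2 + 2*u - 3) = (u - 4)*(u - 1)*(u + 3)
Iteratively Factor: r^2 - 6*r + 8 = (r - 2)*(r - 4)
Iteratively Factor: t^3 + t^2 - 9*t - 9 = (t - 3)*(t^2 + 4*t + 3) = (t - 3)*(t + 3)*(t + 1)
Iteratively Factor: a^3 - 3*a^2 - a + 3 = (a - 3)*(a^2 - 1) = (a - 3)*(a + 1)*(a - 1)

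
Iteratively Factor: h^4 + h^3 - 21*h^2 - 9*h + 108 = (h - 3)*(h^3 + 4*h^2 - 9*h - 36) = (h - 3)*(h + 3)*(h^2 + h - 12) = (h - 3)*(h + 3)*(h + 4)*(h - 3)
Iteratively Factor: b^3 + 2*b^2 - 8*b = (b + 4)*(b^2 - 2*b) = (b - 2)*(b + 4)*(b)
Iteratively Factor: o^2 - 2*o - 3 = (o + 1)*(o - 3)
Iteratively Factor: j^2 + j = (j)*(j + 1)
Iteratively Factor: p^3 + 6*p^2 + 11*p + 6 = (p + 2)*(p^2 + 4*p + 3) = (p + 2)*(p + 3)*(p + 1)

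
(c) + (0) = c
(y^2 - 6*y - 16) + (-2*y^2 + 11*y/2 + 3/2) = -y^2 - y/2 - 29/2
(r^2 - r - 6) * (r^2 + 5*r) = r^4 + 4*r^3 - 11*r^2 - 30*r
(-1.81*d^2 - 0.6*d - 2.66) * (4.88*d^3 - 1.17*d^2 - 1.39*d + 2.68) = -8.8328*d^5 - 0.8103*d^4 - 9.7629*d^3 - 0.9046*d^2 + 2.0894*d - 7.1288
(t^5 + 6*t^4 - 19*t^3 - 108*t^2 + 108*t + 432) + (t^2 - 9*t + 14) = t^5 + 6*t^4 - 19*t^3 - 107*t^2 + 99*t + 446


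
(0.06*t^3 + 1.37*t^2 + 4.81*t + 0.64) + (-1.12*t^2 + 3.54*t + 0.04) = 0.06*t^3 + 0.25*t^2 + 8.35*t + 0.68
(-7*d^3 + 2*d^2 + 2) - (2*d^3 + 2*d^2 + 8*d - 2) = -9*d^3 - 8*d + 4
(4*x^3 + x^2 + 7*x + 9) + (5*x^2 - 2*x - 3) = 4*x^3 + 6*x^2 + 5*x + 6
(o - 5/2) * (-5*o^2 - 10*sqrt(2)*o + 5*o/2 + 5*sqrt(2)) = -5*o^3 - 10*sqrt(2)*o^2 + 15*o^2 - 25*o/4 + 30*sqrt(2)*o - 25*sqrt(2)/2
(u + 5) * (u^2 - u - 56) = u^3 + 4*u^2 - 61*u - 280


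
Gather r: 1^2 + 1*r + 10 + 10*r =11*r + 11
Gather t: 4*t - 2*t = 2*t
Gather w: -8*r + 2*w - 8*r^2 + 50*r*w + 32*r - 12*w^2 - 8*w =-8*r^2 + 24*r - 12*w^2 + w*(50*r - 6)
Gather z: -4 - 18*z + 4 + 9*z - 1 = -9*z - 1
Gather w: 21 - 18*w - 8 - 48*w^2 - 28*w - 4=-48*w^2 - 46*w + 9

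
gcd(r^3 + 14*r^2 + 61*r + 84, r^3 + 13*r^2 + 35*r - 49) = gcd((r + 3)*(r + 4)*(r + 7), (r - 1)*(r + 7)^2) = r + 7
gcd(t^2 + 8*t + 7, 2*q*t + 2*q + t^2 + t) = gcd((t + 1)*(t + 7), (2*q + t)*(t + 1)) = t + 1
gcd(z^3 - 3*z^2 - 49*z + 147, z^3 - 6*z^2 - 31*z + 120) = z - 3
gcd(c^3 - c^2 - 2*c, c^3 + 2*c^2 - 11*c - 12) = c + 1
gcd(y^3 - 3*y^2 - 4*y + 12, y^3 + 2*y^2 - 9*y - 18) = y^2 - y - 6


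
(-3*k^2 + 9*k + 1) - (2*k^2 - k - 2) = -5*k^2 + 10*k + 3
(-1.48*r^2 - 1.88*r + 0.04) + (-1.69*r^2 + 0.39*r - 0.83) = -3.17*r^2 - 1.49*r - 0.79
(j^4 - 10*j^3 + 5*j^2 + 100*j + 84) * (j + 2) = j^5 - 8*j^4 - 15*j^3 + 110*j^2 + 284*j + 168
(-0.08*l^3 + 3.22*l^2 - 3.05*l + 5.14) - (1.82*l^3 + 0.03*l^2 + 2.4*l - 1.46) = -1.9*l^3 + 3.19*l^2 - 5.45*l + 6.6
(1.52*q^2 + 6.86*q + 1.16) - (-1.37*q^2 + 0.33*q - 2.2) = 2.89*q^2 + 6.53*q + 3.36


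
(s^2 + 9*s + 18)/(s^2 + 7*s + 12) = (s + 6)/(s + 4)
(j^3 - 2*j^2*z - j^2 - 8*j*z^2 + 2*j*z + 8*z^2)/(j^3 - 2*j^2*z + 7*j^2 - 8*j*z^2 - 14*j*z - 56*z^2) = (j - 1)/(j + 7)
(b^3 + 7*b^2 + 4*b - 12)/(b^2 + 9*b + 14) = (b^2 + 5*b - 6)/(b + 7)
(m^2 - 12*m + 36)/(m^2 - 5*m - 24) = (-m^2 + 12*m - 36)/(-m^2 + 5*m + 24)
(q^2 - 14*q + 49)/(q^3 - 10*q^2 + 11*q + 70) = (q - 7)/(q^2 - 3*q - 10)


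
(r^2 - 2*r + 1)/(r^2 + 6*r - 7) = (r - 1)/(r + 7)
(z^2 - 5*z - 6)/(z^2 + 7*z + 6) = (z - 6)/(z + 6)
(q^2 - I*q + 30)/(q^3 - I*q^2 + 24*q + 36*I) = (q + 5*I)/(q^2 + 5*I*q - 6)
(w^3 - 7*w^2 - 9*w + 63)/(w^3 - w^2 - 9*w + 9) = (w - 7)/(w - 1)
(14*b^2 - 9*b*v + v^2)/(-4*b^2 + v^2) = (-7*b + v)/(2*b + v)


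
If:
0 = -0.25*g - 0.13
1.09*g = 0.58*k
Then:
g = -0.52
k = -0.98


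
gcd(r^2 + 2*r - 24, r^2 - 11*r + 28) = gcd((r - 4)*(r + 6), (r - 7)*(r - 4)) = r - 4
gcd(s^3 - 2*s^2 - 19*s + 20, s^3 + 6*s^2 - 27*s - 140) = s^2 - s - 20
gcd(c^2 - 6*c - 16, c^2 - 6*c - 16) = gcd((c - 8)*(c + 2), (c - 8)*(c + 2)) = c^2 - 6*c - 16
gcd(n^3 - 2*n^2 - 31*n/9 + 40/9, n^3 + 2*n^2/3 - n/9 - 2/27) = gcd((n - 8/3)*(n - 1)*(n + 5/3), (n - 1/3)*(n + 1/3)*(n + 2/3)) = 1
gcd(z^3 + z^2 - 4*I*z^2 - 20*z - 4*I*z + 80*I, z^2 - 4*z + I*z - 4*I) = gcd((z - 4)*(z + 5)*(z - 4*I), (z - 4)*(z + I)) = z - 4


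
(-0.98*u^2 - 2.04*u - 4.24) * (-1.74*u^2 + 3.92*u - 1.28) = 1.7052*u^4 - 0.292*u^3 + 0.635199999999999*u^2 - 14.0096*u + 5.4272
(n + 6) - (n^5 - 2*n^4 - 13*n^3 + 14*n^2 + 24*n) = -n^5 + 2*n^4 + 13*n^3 - 14*n^2 - 23*n + 6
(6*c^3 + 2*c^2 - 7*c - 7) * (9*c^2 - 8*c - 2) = 54*c^5 - 30*c^4 - 91*c^3 - 11*c^2 + 70*c + 14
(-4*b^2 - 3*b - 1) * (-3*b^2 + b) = 12*b^4 + 5*b^3 - b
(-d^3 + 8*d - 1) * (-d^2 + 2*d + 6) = d^5 - 2*d^4 - 14*d^3 + 17*d^2 + 46*d - 6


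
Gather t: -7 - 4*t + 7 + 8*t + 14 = 4*t + 14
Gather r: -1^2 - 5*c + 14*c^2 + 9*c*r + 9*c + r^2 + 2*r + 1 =14*c^2 + 4*c + r^2 + r*(9*c + 2)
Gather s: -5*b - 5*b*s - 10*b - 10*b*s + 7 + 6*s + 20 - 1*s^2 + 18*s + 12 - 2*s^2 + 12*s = -15*b - 3*s^2 + s*(36 - 15*b) + 39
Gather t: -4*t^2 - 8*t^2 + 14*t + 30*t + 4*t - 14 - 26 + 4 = -12*t^2 + 48*t - 36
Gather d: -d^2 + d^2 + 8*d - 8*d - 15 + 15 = 0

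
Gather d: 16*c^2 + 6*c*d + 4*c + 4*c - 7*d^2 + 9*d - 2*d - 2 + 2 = 16*c^2 + 8*c - 7*d^2 + d*(6*c + 7)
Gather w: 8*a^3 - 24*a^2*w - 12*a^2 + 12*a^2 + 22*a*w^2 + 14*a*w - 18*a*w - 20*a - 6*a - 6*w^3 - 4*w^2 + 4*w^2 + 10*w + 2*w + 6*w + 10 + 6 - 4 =8*a^3 + 22*a*w^2 - 26*a - 6*w^3 + w*(-24*a^2 - 4*a + 18) + 12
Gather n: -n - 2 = -n - 2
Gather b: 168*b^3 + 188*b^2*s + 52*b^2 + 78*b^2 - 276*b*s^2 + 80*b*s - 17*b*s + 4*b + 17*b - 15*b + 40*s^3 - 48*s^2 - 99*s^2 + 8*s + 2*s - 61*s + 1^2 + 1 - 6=168*b^3 + b^2*(188*s + 130) + b*(-276*s^2 + 63*s + 6) + 40*s^3 - 147*s^2 - 51*s - 4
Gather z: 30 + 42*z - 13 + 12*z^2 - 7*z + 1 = 12*z^2 + 35*z + 18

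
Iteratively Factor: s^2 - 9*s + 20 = (s - 5)*(s - 4)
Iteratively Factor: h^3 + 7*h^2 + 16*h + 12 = (h + 2)*(h^2 + 5*h + 6) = (h + 2)*(h + 3)*(h + 2)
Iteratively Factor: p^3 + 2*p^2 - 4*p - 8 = (p + 2)*(p^2 - 4) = (p - 2)*(p + 2)*(p + 2)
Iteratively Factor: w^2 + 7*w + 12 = (w + 3)*(w + 4)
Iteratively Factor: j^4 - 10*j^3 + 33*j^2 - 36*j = (j - 3)*(j^3 - 7*j^2 + 12*j) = j*(j - 3)*(j^2 - 7*j + 12) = j*(j - 4)*(j - 3)*(j - 3)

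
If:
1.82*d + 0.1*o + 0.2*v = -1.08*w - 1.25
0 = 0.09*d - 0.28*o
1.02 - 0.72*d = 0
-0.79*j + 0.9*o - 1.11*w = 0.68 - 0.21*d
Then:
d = 1.42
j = 0.0345840867992767 - 1.40506329113924*w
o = 0.46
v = -5.4*w - 19.3693452380952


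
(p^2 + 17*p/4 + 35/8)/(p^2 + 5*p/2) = (p + 7/4)/p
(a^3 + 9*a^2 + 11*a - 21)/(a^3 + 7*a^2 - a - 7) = (a + 3)/(a + 1)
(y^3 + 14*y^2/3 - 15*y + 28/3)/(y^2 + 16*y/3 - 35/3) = (3*y^2 - 7*y + 4)/(3*y - 5)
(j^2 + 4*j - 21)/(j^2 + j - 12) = (j + 7)/(j + 4)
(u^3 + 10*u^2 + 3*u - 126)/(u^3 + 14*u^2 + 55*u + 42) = (u - 3)/(u + 1)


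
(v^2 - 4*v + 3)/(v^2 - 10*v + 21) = (v - 1)/(v - 7)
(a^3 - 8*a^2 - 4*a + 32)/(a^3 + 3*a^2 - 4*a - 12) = (a - 8)/(a + 3)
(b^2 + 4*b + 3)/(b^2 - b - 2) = (b + 3)/(b - 2)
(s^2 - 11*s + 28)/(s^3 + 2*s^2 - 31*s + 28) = (s - 7)/(s^2 + 6*s - 7)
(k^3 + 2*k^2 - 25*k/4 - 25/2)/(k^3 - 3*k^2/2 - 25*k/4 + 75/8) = 2*(k + 2)/(2*k - 3)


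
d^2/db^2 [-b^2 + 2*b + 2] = -2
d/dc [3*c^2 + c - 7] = 6*c + 1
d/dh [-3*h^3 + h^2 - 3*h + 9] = -9*h^2 + 2*h - 3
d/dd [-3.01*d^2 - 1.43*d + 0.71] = -6.02*d - 1.43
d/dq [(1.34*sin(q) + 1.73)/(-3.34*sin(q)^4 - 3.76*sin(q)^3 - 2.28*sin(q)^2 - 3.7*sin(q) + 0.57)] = (13.4268*sin(q)^4 + 33.1896*sin(q)^3 + 22.5696*sin(q)^2 + 7.8888*sin(q) + 7.1648)*cos(q)/(11.1556*sin(q)^8 + 25.1168*sin(q)^7 + 29.368*sin(q)^6 + 41.8616*sin(q)^5 + 29.2148*sin(q)^4 + 12.5856*sin(q)^3 + 11.0908*sin(q)^2 - 4.218*sin(q) + 0.3249)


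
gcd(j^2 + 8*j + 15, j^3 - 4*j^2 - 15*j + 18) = j + 3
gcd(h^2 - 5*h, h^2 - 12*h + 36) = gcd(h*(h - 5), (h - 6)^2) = 1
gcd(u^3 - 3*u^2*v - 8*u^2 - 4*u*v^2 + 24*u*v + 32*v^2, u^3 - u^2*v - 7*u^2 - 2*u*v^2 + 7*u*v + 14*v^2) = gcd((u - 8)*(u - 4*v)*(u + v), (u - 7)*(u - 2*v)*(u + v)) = u + v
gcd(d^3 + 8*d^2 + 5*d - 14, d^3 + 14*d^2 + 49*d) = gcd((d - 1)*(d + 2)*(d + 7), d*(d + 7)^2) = d + 7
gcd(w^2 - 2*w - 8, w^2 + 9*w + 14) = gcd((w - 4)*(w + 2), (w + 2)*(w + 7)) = w + 2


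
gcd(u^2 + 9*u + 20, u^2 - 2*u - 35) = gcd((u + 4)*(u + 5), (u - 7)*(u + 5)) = u + 5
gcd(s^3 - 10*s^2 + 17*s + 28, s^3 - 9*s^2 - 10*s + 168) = s - 7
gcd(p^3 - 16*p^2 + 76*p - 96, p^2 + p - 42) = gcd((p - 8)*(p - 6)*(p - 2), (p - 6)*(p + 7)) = p - 6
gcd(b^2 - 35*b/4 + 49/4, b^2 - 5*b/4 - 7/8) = b - 7/4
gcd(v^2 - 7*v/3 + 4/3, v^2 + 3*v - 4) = v - 1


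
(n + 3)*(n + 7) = n^2 + 10*n + 21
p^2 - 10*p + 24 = (p - 6)*(p - 4)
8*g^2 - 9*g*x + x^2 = (-8*g + x)*(-g + x)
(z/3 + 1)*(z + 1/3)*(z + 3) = z^3/3 + 19*z^2/9 + 11*z/3 + 1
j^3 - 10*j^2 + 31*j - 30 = (j - 5)*(j - 3)*(j - 2)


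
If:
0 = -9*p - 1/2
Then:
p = -1/18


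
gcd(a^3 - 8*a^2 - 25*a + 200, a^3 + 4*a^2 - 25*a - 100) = a^2 - 25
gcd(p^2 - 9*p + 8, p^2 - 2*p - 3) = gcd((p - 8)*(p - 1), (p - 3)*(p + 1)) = 1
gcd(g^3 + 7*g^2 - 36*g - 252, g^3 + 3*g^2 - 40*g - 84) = g^2 + g - 42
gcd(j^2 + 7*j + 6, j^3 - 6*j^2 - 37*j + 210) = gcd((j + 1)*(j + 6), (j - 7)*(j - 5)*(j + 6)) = j + 6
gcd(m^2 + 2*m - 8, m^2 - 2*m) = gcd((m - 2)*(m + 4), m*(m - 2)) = m - 2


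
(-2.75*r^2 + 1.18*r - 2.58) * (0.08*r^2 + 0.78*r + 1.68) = -0.22*r^4 - 2.0506*r^3 - 3.906*r^2 - 0.0300000000000002*r - 4.3344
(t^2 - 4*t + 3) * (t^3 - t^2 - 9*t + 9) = t^5 - 5*t^4 - 2*t^3 + 42*t^2 - 63*t + 27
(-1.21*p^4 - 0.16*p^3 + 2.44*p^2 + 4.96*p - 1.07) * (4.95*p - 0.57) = -5.9895*p^5 - 0.1023*p^4 + 12.1692*p^3 + 23.1612*p^2 - 8.1237*p + 0.6099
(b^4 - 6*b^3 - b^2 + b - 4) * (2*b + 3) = 2*b^5 - 9*b^4 - 20*b^3 - b^2 - 5*b - 12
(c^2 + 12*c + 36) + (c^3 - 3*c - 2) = c^3 + c^2 + 9*c + 34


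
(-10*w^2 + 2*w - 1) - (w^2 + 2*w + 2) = -11*w^2 - 3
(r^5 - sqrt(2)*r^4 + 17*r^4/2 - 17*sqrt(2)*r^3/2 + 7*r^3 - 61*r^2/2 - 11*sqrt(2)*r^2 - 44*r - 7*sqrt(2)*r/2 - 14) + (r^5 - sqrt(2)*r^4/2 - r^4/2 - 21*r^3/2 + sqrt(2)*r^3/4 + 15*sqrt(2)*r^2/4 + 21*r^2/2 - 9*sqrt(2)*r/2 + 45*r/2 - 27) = 2*r^5 - 3*sqrt(2)*r^4/2 + 8*r^4 - 33*sqrt(2)*r^3/4 - 7*r^3/2 - 20*r^2 - 29*sqrt(2)*r^2/4 - 43*r/2 - 8*sqrt(2)*r - 41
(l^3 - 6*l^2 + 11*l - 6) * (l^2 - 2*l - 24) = l^5 - 8*l^4 - l^3 + 116*l^2 - 252*l + 144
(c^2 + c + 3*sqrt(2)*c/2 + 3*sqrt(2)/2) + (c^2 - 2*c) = 2*c^2 - c + 3*sqrt(2)*c/2 + 3*sqrt(2)/2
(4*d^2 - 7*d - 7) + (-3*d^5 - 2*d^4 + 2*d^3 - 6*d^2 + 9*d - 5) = -3*d^5 - 2*d^4 + 2*d^3 - 2*d^2 + 2*d - 12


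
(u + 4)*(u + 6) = u^2 + 10*u + 24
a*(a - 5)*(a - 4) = a^3 - 9*a^2 + 20*a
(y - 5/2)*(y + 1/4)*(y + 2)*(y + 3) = y^4 + 11*y^3/4 - 47*y^2/8 - 133*y/8 - 15/4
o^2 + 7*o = o*(o + 7)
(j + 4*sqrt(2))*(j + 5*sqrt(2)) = j^2 + 9*sqrt(2)*j + 40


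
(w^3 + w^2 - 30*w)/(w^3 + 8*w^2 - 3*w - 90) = w*(w - 5)/(w^2 + 2*w - 15)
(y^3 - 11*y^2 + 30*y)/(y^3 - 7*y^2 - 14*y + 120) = y/(y + 4)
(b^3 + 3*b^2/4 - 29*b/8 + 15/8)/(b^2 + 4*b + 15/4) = (4*b^2 - 7*b + 3)/(2*(2*b + 3))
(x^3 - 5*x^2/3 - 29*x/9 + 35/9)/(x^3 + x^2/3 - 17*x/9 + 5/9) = (3*x - 7)/(3*x - 1)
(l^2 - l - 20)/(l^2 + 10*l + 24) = (l - 5)/(l + 6)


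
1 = 1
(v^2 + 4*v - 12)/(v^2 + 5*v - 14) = (v + 6)/(v + 7)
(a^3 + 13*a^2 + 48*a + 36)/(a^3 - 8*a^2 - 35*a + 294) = (a^2 + 7*a + 6)/(a^2 - 14*a + 49)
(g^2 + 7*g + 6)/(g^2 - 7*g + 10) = (g^2 + 7*g + 6)/(g^2 - 7*g + 10)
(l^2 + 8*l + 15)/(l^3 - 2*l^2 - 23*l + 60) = (l + 3)/(l^2 - 7*l + 12)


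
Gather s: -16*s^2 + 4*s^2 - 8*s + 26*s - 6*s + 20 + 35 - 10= -12*s^2 + 12*s + 45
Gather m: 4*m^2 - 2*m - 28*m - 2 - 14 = 4*m^2 - 30*m - 16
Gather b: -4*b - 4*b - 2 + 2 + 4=4 - 8*b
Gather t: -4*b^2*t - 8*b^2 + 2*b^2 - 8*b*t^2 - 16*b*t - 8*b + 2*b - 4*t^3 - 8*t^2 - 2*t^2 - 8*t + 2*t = -6*b^2 - 6*b - 4*t^3 + t^2*(-8*b - 10) + t*(-4*b^2 - 16*b - 6)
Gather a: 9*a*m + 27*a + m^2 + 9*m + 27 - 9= a*(9*m + 27) + m^2 + 9*m + 18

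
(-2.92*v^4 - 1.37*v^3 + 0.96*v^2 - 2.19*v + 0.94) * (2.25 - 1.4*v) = 4.088*v^5 - 4.652*v^4 - 4.4265*v^3 + 5.226*v^2 - 6.2435*v + 2.115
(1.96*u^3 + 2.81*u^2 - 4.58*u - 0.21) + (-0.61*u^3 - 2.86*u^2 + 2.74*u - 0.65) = 1.35*u^3 - 0.0499999999999998*u^2 - 1.84*u - 0.86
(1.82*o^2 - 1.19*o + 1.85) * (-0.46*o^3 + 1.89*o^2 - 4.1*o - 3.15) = -0.8372*o^5 + 3.9872*o^4 - 10.5621*o^3 + 2.6425*o^2 - 3.8365*o - 5.8275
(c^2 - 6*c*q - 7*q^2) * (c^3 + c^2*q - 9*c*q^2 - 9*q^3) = c^5 - 5*c^4*q - 22*c^3*q^2 + 38*c^2*q^3 + 117*c*q^4 + 63*q^5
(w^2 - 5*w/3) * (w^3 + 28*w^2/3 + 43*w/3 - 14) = w^5 + 23*w^4/3 - 11*w^3/9 - 341*w^2/9 + 70*w/3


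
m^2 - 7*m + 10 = (m - 5)*(m - 2)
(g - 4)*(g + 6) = g^2 + 2*g - 24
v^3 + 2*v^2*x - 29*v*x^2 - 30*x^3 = (v - 5*x)*(v + x)*(v + 6*x)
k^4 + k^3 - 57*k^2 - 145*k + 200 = (k - 8)*(k - 1)*(k + 5)^2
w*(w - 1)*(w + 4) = w^3 + 3*w^2 - 4*w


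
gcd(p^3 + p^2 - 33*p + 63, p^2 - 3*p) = p - 3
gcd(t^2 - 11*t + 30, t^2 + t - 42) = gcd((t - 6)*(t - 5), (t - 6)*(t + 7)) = t - 6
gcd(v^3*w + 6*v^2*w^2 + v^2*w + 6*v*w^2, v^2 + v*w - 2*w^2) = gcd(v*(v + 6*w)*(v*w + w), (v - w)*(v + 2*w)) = 1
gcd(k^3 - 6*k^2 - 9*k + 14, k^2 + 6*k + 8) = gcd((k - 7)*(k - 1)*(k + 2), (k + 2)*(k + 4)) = k + 2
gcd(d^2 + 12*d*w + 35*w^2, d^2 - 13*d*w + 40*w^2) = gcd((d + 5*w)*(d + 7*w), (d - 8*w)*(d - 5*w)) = 1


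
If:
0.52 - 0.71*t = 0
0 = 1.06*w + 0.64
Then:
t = 0.73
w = -0.60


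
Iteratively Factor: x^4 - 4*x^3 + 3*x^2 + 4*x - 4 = (x - 1)*(x^3 - 3*x^2 + 4) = (x - 2)*(x - 1)*(x^2 - x - 2) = (x - 2)*(x - 1)*(x + 1)*(x - 2)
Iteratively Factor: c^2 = (c)*(c)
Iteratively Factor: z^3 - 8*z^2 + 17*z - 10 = (z - 1)*(z^2 - 7*z + 10) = (z - 5)*(z - 1)*(z - 2)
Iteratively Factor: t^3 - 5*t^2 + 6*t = (t)*(t^2 - 5*t + 6) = t*(t - 2)*(t - 3)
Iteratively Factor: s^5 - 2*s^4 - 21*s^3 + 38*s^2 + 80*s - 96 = (s - 4)*(s^4 + 2*s^3 - 13*s^2 - 14*s + 24) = (s - 4)*(s - 3)*(s^3 + 5*s^2 + 2*s - 8) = (s - 4)*(s - 3)*(s + 2)*(s^2 + 3*s - 4) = (s - 4)*(s - 3)*(s + 2)*(s + 4)*(s - 1)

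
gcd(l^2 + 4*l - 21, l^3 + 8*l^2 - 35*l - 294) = l + 7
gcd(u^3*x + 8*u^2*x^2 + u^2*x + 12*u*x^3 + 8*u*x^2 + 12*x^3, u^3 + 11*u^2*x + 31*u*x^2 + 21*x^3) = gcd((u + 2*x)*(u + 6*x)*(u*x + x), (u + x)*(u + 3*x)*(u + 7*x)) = 1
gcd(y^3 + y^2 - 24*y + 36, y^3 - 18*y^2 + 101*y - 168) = y - 3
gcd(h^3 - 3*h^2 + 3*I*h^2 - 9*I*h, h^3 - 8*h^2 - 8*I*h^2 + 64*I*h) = h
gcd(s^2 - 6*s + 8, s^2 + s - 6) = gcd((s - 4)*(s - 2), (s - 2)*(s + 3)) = s - 2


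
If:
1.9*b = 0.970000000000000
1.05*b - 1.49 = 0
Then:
No Solution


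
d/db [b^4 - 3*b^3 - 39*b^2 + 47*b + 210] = 4*b^3 - 9*b^2 - 78*b + 47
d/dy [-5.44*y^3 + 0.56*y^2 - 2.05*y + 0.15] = -16.32*y^2 + 1.12*y - 2.05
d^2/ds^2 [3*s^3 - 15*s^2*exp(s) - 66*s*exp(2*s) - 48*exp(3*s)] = -15*s^2*exp(s) - 264*s*exp(2*s) - 60*s*exp(s) + 18*s - 432*exp(3*s) - 264*exp(2*s) - 30*exp(s)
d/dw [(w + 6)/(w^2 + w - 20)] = (w^2 + w - (w + 6)*(2*w + 1) - 20)/(w^2 + w - 20)^2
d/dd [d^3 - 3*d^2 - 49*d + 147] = 3*d^2 - 6*d - 49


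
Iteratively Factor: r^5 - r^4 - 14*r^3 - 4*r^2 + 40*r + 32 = (r + 2)*(r^4 - 3*r^3 - 8*r^2 + 12*r + 16) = (r - 2)*(r + 2)*(r^3 - r^2 - 10*r - 8) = (r - 2)*(r + 2)^2*(r^2 - 3*r - 4) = (r - 4)*(r - 2)*(r + 2)^2*(r + 1)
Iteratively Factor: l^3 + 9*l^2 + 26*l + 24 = (l + 4)*(l^2 + 5*l + 6) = (l + 2)*(l + 4)*(l + 3)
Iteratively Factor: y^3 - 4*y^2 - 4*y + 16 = (y + 2)*(y^2 - 6*y + 8) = (y - 4)*(y + 2)*(y - 2)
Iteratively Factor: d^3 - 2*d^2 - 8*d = (d - 4)*(d^2 + 2*d) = d*(d - 4)*(d + 2)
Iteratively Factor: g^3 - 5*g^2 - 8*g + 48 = (g - 4)*(g^2 - g - 12) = (g - 4)*(g + 3)*(g - 4)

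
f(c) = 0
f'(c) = 0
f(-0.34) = 0.00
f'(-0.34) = 0.00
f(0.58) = 0.00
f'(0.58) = 0.00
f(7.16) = 0.00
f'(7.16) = 0.00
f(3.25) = 0.00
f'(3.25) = 0.00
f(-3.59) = 0.00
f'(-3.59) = 0.00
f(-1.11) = 0.00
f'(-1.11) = 0.00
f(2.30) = 0.00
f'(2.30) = 0.00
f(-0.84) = 0.00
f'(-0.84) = 0.00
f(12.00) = 0.00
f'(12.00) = 0.00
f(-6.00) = 0.00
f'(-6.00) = 0.00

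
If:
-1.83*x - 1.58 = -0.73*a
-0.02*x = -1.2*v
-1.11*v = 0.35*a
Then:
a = 0.04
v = -0.01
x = -0.85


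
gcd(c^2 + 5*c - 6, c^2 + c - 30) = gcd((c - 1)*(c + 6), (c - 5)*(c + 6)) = c + 6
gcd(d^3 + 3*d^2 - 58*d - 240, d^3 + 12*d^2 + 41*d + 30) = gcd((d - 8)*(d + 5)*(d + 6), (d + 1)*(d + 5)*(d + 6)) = d^2 + 11*d + 30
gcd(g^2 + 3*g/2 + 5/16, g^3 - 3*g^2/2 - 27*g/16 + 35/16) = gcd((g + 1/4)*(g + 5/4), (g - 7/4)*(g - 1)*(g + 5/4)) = g + 5/4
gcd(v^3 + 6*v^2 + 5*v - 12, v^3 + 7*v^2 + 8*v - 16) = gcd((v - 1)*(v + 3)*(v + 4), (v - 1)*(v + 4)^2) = v^2 + 3*v - 4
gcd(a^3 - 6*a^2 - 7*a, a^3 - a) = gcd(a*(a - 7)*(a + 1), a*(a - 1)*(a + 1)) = a^2 + a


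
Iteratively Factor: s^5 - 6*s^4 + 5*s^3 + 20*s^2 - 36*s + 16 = (s - 2)*(s^4 - 4*s^3 - 3*s^2 + 14*s - 8) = (s - 2)*(s - 1)*(s^3 - 3*s^2 - 6*s + 8) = (s - 2)*(s - 1)^2*(s^2 - 2*s - 8) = (s - 4)*(s - 2)*(s - 1)^2*(s + 2)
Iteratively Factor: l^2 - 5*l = (l)*(l - 5)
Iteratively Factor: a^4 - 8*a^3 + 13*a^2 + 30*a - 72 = (a + 2)*(a^3 - 10*a^2 + 33*a - 36) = (a - 3)*(a + 2)*(a^2 - 7*a + 12) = (a - 4)*(a - 3)*(a + 2)*(a - 3)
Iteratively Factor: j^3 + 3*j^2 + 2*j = (j)*(j^2 + 3*j + 2) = j*(j + 2)*(j + 1)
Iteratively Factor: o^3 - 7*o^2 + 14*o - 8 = (o - 4)*(o^2 - 3*o + 2) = (o - 4)*(o - 1)*(o - 2)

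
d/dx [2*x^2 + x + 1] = 4*x + 1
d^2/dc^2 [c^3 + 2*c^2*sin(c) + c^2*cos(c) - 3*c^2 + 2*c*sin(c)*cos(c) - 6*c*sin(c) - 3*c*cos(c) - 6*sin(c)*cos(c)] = -2*c^2*sin(c) - c^2*cos(c) + 2*c*sin(c) - 4*c*sin(2*c) + 11*c*cos(c) + 6*c + 12*sin(2*c) + 4*cos(2*c) - 10*sqrt(2)*cos(c + pi/4) - 6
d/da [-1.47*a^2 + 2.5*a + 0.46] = 2.5 - 2.94*a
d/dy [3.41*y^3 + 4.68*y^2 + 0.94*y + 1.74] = 10.23*y^2 + 9.36*y + 0.94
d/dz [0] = 0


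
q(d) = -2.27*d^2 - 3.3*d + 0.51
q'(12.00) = -57.78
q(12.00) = -365.97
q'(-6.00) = 23.94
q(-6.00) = -61.41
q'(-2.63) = 8.64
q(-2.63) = -6.51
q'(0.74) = -6.66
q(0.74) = -3.18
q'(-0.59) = -0.62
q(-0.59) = 1.67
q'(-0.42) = -1.39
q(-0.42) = 1.50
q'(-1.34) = 2.78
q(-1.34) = 0.86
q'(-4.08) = 15.22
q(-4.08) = -23.81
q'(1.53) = -10.25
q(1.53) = -9.85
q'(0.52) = -5.66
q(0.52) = -1.82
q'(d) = -4.54*d - 3.3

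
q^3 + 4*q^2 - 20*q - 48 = (q - 4)*(q + 2)*(q + 6)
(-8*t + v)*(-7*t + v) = 56*t^2 - 15*t*v + v^2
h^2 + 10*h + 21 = (h + 3)*(h + 7)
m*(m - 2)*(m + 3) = m^3 + m^2 - 6*m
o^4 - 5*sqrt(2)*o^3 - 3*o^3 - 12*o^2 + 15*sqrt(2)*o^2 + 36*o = o*(o - 3)*(o - 6*sqrt(2))*(o + sqrt(2))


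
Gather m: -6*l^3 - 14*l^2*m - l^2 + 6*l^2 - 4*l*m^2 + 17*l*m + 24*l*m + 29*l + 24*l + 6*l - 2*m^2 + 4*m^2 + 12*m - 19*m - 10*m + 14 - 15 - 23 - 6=-6*l^3 + 5*l^2 + 59*l + m^2*(2 - 4*l) + m*(-14*l^2 + 41*l - 17) - 30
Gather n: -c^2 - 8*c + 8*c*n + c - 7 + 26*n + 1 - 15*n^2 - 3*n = -c^2 - 7*c - 15*n^2 + n*(8*c + 23) - 6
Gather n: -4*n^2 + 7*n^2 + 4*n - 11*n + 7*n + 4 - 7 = 3*n^2 - 3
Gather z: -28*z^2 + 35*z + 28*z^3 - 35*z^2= 28*z^3 - 63*z^2 + 35*z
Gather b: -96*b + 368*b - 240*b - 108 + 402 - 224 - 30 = 32*b + 40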